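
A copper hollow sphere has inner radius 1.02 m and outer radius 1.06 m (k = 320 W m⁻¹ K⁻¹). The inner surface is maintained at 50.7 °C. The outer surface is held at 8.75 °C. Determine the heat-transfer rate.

Q = 4πk·ΔT/(1/r₁ − 1/r₂) = 4π × 320 × 41.95 / (1/1.02 − 1/1.06) = 4.56×10^6 W

Q = 4.56×10^6 W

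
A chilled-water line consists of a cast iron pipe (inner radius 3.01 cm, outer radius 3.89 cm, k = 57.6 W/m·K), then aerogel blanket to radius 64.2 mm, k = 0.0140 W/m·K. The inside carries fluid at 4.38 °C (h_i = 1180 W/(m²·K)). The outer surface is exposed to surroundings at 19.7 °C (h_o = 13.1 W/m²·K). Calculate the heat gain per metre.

Treat each layer as a resistance in series:
  R'_conv,in = 1/(2πr h) = 1/(2π·0.0301·1180) = 0.004481 m·K/W
  R'_cast iron = ln(0.0389/0.0301)/(2πk) = 0.2565/(2π·57.6) = 7.087×10^-4 m·K/W
  R'_aerogel blanket = ln(0.0642/0.0389)/(2πk) = 0.5010/(2π·0.0140) = 5.696 m·K/W
  R'_conv,out = 1/(2πr h) = 1/(2π·0.0642·13.1) = 0.1892 m·K/W
ΣR = 0.004481 + 7.087×10^-4 + 5.696 + 0.1892 = 5.890 m·K/W
Q' = ΔT/ΣR = (4.38 °C − 19.7 °C)/5.890 = -2.60 W/m
(Negative Q' ⇒ heat flows inward; heat gain = 2.60 W/m.)

Q' = 2.60 W/m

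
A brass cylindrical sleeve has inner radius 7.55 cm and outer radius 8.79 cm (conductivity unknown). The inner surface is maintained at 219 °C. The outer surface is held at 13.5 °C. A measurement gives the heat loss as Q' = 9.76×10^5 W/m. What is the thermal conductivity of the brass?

ΣR = ΔT/Q' = |219 − 13.5|/9.76×10^5 = 2.106×10^-4 m·K/W
ln(r₂/r₁)/(2πk) = 2.106×10^-4 ⇒ k = 0.1521/(2π·2.106×10^-4) = 115 W/m·K

k = 115 W/m·K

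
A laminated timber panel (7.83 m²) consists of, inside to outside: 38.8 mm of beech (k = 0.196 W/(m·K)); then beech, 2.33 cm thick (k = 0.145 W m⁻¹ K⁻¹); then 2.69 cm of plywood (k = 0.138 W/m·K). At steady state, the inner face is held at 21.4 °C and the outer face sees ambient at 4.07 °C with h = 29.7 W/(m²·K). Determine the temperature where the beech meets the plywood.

Treat each layer as a resistance in series:
  R_beech = L/(kA) = 0.0388/(0.196·7.83) = 0.02528 K/W
  R_beech = L/(kA) = 0.0233/(0.145·7.83) = 0.02052 K/W
  R_plywood = L/(kA) = 0.0269/(0.138·7.83) = 0.02489 K/W
  R_conv,out = 1/(hA) = 1/(29.7·7.83) = 0.004300 K/W
ΣR = 0.02528 + 0.02052 + 0.02489 + 0.004300 = 0.07499 K/W
Q = ΔT/ΣR = (21.4 °C − 4.07 °C)/0.07499 = 231.1 W
From the inner boundary to the beech/plywood interface, ΣR_partial = 0.04580 K/W.
T_interface = T_in − Q·ΣR_partial = 21.4 °C − (231.1)(0.04580) = 10.8 °C

T = 10.8 °C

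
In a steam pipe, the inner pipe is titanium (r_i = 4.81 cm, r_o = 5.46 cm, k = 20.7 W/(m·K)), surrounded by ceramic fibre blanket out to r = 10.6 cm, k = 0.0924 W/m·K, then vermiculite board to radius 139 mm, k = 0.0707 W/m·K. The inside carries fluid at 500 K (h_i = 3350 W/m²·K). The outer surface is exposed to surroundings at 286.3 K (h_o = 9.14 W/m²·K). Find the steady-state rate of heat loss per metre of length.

Q' = 114 W/m

Resistance network (inner→outer):
  R'_conv,in = 1/(2πr h) = 1/(2π·0.0481·3350) = 9.877×10^-4 m·K/W
  R'_titanium = ln(0.0546/0.0481)/(2πk) = 0.1268/(2π·20.7) = 9.745×10^-4 m·K/W
  R'_ceramic fibre blanket = ln(0.106/0.0546)/(2πk) = 0.6634/(2π·0.0924) = 1.143 m·K/W
  R'_vermiculite board = ln(0.139/0.106)/(2πk) = 0.2710/(2π·0.0707) = 0.6101 m·K/W
  R'_conv,out = 1/(2πr h) = 1/(2π·0.139·9.14) = 0.1253 m·K/W
ΣR = 9.877×10^-4 + 9.745×10^-4 + 1.143 + 0.6101 + 0.1253 = 1.880 m·K/W
Q' = ΔT/ΣR = (500 K − 286.3 K)/1.880 = 114 W/m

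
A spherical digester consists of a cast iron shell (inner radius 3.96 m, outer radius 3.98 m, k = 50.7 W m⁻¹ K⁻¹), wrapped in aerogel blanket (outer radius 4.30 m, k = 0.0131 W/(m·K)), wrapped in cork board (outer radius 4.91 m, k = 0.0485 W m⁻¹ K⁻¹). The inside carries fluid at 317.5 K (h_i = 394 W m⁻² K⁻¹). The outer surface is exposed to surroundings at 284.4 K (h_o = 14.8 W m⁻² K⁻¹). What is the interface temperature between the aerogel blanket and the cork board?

T = 294.2 K

Series thermal resistances, inner to outer:
  R_conv,in = 1/(4πr²h) = 1/(4π·3.96²·394) = 1.288×10^-5 K/W
  R_cast iron = (1/3.96 − 1/3.98)/(4πk) = 0.001269/(4π·50.7) = 1.992×10^-6 K/W
  R_aerogel blanket = (1/3.98 − 1/4.30)/(4πk) = 0.01870/(4π·0.0131) = 0.1136 K/W
  R_cork board = (1/4.30 − 1/4.91)/(4πk) = 0.02889/(4π·0.0485) = 0.04741 K/W
  R_conv,out = 1/(4πr²h) = 1/(4π·4.91²·14.8) = 2.230×10^-4 K/W
ΣR = 1.288×10^-5 + 1.992×10^-6 + 0.1136 + 0.04741 + 2.230×10^-4 = 0.1612 K/W
Q = ΔT/ΣR = (317.5 K − 284.4 K)/0.1612 = 205.3 W
From the inner boundary to the aerogel blanket/cork board interface, ΣR_partial = 0.1136 K/W.
T_interface = T_in − Q·ΣR_partial = 317.5 K − (205.3)(0.1136) = 294.2 K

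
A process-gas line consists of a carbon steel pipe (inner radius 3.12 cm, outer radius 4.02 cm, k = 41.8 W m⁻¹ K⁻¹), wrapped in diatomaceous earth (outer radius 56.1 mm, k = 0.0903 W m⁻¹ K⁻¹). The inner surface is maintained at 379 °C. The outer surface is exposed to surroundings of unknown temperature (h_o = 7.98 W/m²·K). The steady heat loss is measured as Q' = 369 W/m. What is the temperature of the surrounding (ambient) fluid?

Sum the resistances:
  R'_carbon steel = ln(0.0402/0.0312)/(2πk) = 0.2534/(2π·41.8) = 9.650×10^-4 m·K/W
  R'_diatomaceous earth = ln(0.0561/0.0402)/(2πk) = 0.3333/(2π·0.0903) = 0.5874 m·K/W
  R'_conv,out = 1/(2πr h) = 1/(2π·0.0561·7.98) = 0.3555 m·K/W
ΣR = 0.9439 m·K/W
ΔT = Q'·ΣR = 369 × 0.9439 = 348.3 K
Heat flows outward, so T_out = T_in − ΔT = 379 − 348.3 = 30.7 °C

T_out = 30.7 °C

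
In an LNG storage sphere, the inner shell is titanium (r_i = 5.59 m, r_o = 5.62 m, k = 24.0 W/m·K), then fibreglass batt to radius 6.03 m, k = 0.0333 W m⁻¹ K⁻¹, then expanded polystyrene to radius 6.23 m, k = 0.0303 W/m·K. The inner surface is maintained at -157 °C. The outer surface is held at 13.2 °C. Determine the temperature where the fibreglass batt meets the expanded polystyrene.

Resistance network (inner→outer):
  R_titanium = (1/5.59 − 1/5.62)/(4πk) = 9.549×10^-4/(4π·24.0) = 3.166×10^-6 K/W
  R_fibreglass batt = (1/5.62 − 1/6.03)/(4πk) = 0.01210/(4π·0.0333) = 0.02891 K/W
  R_expanded polystyrene = (1/6.03 − 1/6.23)/(4πk) = 0.005324/(4π·0.0303) = 0.01398 K/W
ΣR = 3.166×10^-6 + 0.02891 + 0.01398 = 0.04289 K/W
Q = ΔT/ΣR = (-157 °C − 13.2 °C)/0.04289 = -3968 W
From the inner boundary to the fibreglass batt/expanded polystyrene interface, ΣR_partial = 0.02891 K/W.
T_interface = T_in − Q·ΣR_partial = -157 °C − (-3968)(0.02891) = -42.3 °C

T = -42.3 °C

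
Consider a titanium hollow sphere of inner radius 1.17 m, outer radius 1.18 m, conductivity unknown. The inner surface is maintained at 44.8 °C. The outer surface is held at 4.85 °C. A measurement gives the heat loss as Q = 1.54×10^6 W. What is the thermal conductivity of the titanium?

ΣR = ΔT/Q = |44.8 − 4.85|/1.54×10^6 = 2.594×10^-5 K/W
(1/r₁−1/r₂)/(4πk) = 2.594×10^-5 ⇒ k = 0.007243/(4π·2.594×10^-5) = 22.2 W/m·K

k = 22.2 W/m·K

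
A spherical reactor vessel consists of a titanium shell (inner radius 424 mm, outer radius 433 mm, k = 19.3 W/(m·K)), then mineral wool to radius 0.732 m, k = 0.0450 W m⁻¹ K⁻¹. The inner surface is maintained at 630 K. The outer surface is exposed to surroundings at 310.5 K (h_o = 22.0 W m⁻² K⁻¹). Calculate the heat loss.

Treat each layer as a resistance in series:
  R_titanium = (1/0.424 − 1/0.433)/(4πk) = 0.04902/(4π·19.3) = 2.021×10^-4 K/W
  R_mineral wool = (1/0.433 − 1/0.732)/(4πk) = 0.9433/(4π·0.0450) = 1.668 K/W
  R_conv,out = 1/(4πr²h) = 1/(4π·0.732²·22.0) = 0.006751 K/W
ΣR = 2.021×10^-4 + 1.668 + 0.006751 = 1.675 K/W
Q = ΔT/ΣR = (630 K − 310.5 K)/1.675 = 191 W

Q = 191 W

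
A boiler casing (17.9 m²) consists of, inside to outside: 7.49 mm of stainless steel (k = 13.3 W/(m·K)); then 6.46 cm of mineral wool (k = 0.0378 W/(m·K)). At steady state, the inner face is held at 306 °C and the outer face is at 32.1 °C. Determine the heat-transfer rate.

Treat each layer as a resistance in series:
  R_stainless steel = L/(kA) = 0.00749/(13.3·17.9) = 3.146×10^-5 K/W
  R_mineral wool = L/(kA) = 0.0646/(0.0378·17.9) = 0.09547 K/W
ΣR = 3.146×10^-5 + 0.09547 = 0.09550 K/W
Q = ΔT/ΣR = (306 °C − 32.1 °C)/0.09550 = 2870 W

Q = 2.87 kW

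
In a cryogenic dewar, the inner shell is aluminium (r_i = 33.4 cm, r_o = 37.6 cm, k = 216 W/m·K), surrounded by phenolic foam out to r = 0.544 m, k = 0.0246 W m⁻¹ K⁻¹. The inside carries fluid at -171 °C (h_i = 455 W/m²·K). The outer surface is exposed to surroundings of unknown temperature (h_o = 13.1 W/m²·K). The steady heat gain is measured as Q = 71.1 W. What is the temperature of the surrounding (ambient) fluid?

Sum the resistances:
  R_conv,in = 1/(4πr²h) = 1/(4π·0.334²·455) = 0.001568 K/W
  R_aluminium = (1/0.334 − 1/0.376)/(4πk) = 0.3344/(4π·216) = 1.232×10^-4 K/W
  R_phenolic foam = (1/0.376 − 1/0.544)/(4πk) = 0.8213/(4π·0.0246) = 2.657 K/W
  R_conv,out = 1/(4πr²h) = 1/(4π·0.544²·13.1) = 0.02053 K/W
ΣR = 2.679 K/W
ΔT = Q·ΣR = 71.1 × 2.679 = 190.5 K
Heat flows inward, so T_out = T_in + ΔT = -171 + 190.5 = 19.5 °C

T_out = 19.5 °C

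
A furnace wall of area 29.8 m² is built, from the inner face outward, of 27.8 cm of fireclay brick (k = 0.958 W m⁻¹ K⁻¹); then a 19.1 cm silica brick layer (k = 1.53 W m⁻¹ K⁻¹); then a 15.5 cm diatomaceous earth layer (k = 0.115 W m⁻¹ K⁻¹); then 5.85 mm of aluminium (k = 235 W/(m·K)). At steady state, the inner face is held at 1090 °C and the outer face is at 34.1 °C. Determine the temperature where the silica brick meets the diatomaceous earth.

T = 841 °C

Series thermal resistances, inner to outer:
  R_fireclay brick = L/(kA) = 0.278/(0.958·29.8) = 0.009738 K/W
  R_silica brick = L/(kA) = 0.191/(1.53·29.8) = 0.004189 K/W
  R_diatomaceous earth = L/(kA) = 0.155/(0.115·29.8) = 0.04523 K/W
  R_aluminium = L/(kA) = 0.00585/(235·29.8) = 8.354×10^-7 K/W
ΣR = 0.009738 + 0.004189 + 0.04523 + 8.354×10^-7 = 0.05916 K/W
Q = ΔT/ΣR = (1090 °C − 34.1 °C)/0.05916 = 17850 W
From the inner boundary to the silica brick/diatomaceous earth interface, ΣR_partial = 0.01393 K/W.
T_interface = T_in − Q·ΣR_partial = 1090 °C − (17850)(0.01393) = 841 °C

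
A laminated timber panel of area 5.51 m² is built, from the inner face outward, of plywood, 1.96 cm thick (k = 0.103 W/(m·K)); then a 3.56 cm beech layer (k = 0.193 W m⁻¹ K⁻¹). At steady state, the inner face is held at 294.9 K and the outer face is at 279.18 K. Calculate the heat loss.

Series thermal resistances, inner to outer:
  R_plywood = L/(kA) = 0.0196/(0.103·5.51) = 0.03454 K/W
  R_beech = L/(kA) = 0.0356/(0.193·5.51) = 0.03348 K/W
ΣR = 0.03454 + 0.03348 = 0.06802 K/W
Q = ΔT/ΣR = (294.9 K − 279.18 K)/0.06802 = 231 W

Q = 231 W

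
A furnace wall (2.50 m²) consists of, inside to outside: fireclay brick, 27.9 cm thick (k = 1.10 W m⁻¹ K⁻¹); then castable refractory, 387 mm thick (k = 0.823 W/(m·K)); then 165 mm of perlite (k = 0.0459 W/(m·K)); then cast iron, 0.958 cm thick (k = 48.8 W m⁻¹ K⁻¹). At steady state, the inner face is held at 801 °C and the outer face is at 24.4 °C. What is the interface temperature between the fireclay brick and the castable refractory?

T = 755 °C

Series thermal resistances, inner to outer:
  R_fireclay brick = L/(kA) = 0.279/(1.10·2.50) = 0.1015 K/W
  R_castable refractory = L/(kA) = 0.387/(0.823·2.50) = 0.1881 K/W
  R_perlite = L/(kA) = 0.165/(0.0459·2.50) = 1.438 K/W
  R_cast iron = L/(kA) = 0.00958/(48.8·2.50) = 7.852×10^-5 K/W
ΣR = 0.1015 + 0.1881 + 1.438 + 7.852×10^-5 = 1.728 K/W
Q = ΔT/ΣR = (801 °C − 24.4 °C)/1.728 = 449.4 W
From the inner boundary to the fireclay brick/castable refractory interface, ΣR_partial = 0.1015 K/W.
T_interface = T_in − Q·ΣR_partial = 801 °C − (449.4)(0.1015) = 755 °C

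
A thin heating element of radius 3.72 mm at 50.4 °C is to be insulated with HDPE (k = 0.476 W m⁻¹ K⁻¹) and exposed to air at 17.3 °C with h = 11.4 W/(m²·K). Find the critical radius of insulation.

For a cylinder, r_cr = k_ins/h = 0.476/11.4 = 0.0418 m = 4.18 cm

r_cr = 4.18 cm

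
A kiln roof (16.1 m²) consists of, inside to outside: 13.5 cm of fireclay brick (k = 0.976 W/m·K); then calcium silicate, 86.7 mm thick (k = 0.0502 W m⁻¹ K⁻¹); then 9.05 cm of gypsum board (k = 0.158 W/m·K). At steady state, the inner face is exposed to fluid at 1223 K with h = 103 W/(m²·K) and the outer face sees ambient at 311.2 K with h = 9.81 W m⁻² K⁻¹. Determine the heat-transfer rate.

Q = 5.76 kW

Series thermal resistances, inner to outer:
  R_conv,in = 1/(hA) = 1/(103·16.1) = 6.030×10^-4 K/W
  R_fireclay brick = L/(kA) = 0.135/(0.976·16.1) = 0.008591 K/W
  R_calcium silicate = L/(kA) = 0.0867/(0.0502·16.1) = 0.1073 K/W
  R_gypsum board = L/(kA) = 0.0905/(0.158·16.1) = 0.03558 K/W
  R_conv,out = 1/(hA) = 1/(9.81·16.1) = 0.006331 K/W
ΣR = 6.030×10^-4 + 0.008591 + 0.1073 + 0.03558 + 0.006331 = 0.1584 K/W
Q = ΔT/ΣR = (1223 K − 311.2 K)/0.1584 = 5760 W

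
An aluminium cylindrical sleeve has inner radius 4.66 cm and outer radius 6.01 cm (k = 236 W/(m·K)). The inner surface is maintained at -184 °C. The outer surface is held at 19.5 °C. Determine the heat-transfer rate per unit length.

Q' = 1190 kW/m

Q' = 2πk·ΔT/ln(r₂/r₁) = 2π × 236 × 203.5 / ln(0.0601/0.0466) = 1.19×10^6 W/m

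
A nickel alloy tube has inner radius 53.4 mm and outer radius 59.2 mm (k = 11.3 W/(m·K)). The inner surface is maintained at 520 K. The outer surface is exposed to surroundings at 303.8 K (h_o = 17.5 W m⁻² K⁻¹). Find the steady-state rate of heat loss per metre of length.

Resistance network (inner→outer):
  R'_nickel alloy = ln(0.0592/0.0534)/(2πk) = 0.1031/(2π·11.3) = 0.001452 m·K/W
  R'_conv,out = 1/(2πr h) = 1/(2π·0.0592·17.5) = 0.1536 m·K/W
ΣR = 0.001452 + 0.1536 = 0.1551 m·K/W
Q' = ΔT/ΣR = (520 K − 303.8 K)/0.1551 = 1390 W/m

Q' = 1390 W/m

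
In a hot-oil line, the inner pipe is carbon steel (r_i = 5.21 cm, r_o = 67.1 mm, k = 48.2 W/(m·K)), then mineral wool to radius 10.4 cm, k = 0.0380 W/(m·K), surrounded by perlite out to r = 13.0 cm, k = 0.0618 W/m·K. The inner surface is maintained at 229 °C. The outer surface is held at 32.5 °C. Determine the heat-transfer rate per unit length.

Series thermal resistances, inner to outer:
  R'_carbon steel = ln(0.0671/0.0521)/(2πk) = 0.2530/(2π·48.2) = 8.355×10^-4 m·K/W
  R'_mineral wool = ln(0.104/0.0671)/(2πk) = 0.4382/(2π·0.0380) = 1.835 m·K/W
  R'_perlite = ln(0.130/0.104)/(2πk) = 0.2231/(2π·0.0618) = 0.5747 m·K/W
ΣR = 8.355×10^-4 + 1.835 + 0.5747 = 2.411 m·K/W
Q' = ΔT/ΣR = (229 °C − 32.5 °C)/2.411 = 81.5 W/m

Q' = 81.5 W/m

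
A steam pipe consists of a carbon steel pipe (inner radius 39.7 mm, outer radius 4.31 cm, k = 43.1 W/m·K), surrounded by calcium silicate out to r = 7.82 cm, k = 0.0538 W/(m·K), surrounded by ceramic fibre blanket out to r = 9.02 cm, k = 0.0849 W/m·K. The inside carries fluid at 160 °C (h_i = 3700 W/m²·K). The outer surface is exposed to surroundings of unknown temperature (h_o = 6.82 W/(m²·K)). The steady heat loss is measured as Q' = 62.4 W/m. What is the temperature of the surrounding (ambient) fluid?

Sum the resistances:
  R'_conv,in = 1/(2πr h) = 1/(2π·0.0397·3700) = 0.001083 m·K/W
  R'_carbon steel = ln(0.0431/0.0397)/(2πk) = 0.08217/(2π·43.1) = 3.034×10^-4 m·K/W
  R'_calcium silicate = ln(0.0782/0.0431)/(2πk) = 0.5957/(2π·0.0538) = 1.762 m·K/W
  R'_ceramic fibre blanket = ln(0.0902/0.0782)/(2πk) = 0.1428/(2π·0.0849) = 0.2676 m·K/W
  R'_conv,out = 1/(2πr h) = 1/(2π·0.0902·6.82) = 0.2587 m·K/W
ΣR = 2.290 m·K/W
ΔT = Q'·ΣR = 62.4 × 2.290 = 142.9 K
Heat flows outward, so T_out = T_in − ΔT = 160 − 142.9 = 17.1 °C

T_out = 17.1 °C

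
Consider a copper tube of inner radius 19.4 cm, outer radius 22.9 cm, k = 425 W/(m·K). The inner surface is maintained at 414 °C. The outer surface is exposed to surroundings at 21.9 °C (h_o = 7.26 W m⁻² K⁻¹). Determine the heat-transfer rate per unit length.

Resistance network (inner→outer):
  R'_copper = ln(0.229/0.194)/(2πk) = 0.1659/(2π·425) = 6.211×10^-5 m·K/W
  R'_conv,out = 1/(2πr h) = 1/(2π·0.229·7.26) = 0.09573 m·K/W
ΣR = 6.211×10^-5 + 0.09573 = 0.09579 m·K/W
Q' = ΔT/ΣR = (414 °C − 21.9 °C)/0.09579 = 4090 W/m

Q' = 4.09 kW/m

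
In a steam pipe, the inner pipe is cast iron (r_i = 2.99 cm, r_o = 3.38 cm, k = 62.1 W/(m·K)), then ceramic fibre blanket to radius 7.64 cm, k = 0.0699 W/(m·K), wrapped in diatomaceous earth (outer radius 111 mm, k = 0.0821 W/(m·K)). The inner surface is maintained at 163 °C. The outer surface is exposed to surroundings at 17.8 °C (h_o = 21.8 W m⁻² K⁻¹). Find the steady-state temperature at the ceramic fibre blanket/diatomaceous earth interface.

T = 61.1 °C

Treat each layer as a resistance in series:
  R'_cast iron = ln(0.0338/0.0299)/(2πk) = 0.1226/(2π·62.1) = 3.142×10^-4 m·K/W
  R'_ceramic fibre blanket = ln(0.0764/0.0338)/(2πk) = 0.8155/(2π·0.0699) = 1.857 m·K/W
  R'_diatomaceous earth = ln(0.111/0.0764)/(2πk) = 0.3735/(2π·0.0821) = 0.7241 m·K/W
  R'_conv,out = 1/(2πr h) = 1/(2π·0.111·21.8) = 0.06577 m·K/W
ΣR = 3.142×10^-4 + 1.857 + 0.7241 + 0.06577 = 2.647 m·K/W
Q' = ΔT/ΣR = (163 °C − 17.8 °C)/2.647 = 54.85 W/m
From the inner boundary to the ceramic fibre blanket/diatomaceous earth interface, ΣR_partial = 1.857 m·K/W.
T_interface = T_in − Q'·ΣR_partial = 163 °C − (54.85)(1.857) = 61.1 °C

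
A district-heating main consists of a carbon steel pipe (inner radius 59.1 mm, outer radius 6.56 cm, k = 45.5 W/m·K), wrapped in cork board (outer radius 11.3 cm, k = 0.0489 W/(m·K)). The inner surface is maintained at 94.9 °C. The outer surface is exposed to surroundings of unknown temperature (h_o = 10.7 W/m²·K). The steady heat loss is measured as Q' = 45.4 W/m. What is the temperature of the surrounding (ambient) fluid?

T_out = 8.55 °C

Sum the resistances:
  R'_carbon steel = ln(0.0656/0.0591)/(2πk) = 0.1043/(2π·45.5) = 3.650×10^-4 m·K/W
  R'_cork board = ln(0.113/0.0656)/(2πk) = 0.5438/(2π·0.0489) = 1.770 m·K/W
  R'_conv,out = 1/(2πr h) = 1/(2π·0.113·10.7) = 0.1316 m·K/W
ΣR = 1.902 m·K/W
ΔT = Q'·ΣR = 45.4 × 1.902 = 86.35 K
Heat flows outward, so T_out = T_in − ΔT = 94.9 − 86.35 = 8.55 °C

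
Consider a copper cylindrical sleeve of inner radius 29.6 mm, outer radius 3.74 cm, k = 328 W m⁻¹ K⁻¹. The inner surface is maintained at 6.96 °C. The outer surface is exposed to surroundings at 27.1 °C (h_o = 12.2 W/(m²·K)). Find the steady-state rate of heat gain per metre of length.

Series thermal resistances, inner to outer:
  R'_copper = ln(0.0374/0.0296)/(2πk) = 0.2339/(2π·328) = 1.135×10^-4 m·K/W
  R'_conv,out = 1/(2πr h) = 1/(2π·0.0374·12.2) = 0.3488 m·K/W
ΣR = 1.135×10^-4 + 0.3488 = 0.3489 m·K/W
Q' = ΔT/ΣR = (6.96 °C − 27.1 °C)/0.3489 = -57.7 W/m
(Negative Q' ⇒ heat flows inward; heat gain = 57.7 W/m.)

Q' = 57.7 W/m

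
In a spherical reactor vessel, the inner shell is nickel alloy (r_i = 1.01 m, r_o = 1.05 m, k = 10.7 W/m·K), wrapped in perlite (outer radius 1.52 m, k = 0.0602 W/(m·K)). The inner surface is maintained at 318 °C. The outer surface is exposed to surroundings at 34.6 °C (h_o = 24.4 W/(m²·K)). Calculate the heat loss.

Q = 725 W

Resistance network (inner→outer):
  R_nickel alloy = (1/1.01 − 1/1.05)/(4πk) = 0.03772/(4π·10.7) = 2.805×10^-4 K/W
  R_perlite = (1/1.05 − 1/1.52)/(4πk) = 0.2945/(4π·0.0602) = 0.3893 K/W
  R_conv,out = 1/(4πr²h) = 1/(4π·1.52²·24.4) = 0.001412 K/W
ΣR = 2.805×10^-4 + 0.3893 + 0.001412 = 0.3910 K/W
Q = ΔT/ΣR = (318 °C − 34.6 °C)/0.3910 = 725 W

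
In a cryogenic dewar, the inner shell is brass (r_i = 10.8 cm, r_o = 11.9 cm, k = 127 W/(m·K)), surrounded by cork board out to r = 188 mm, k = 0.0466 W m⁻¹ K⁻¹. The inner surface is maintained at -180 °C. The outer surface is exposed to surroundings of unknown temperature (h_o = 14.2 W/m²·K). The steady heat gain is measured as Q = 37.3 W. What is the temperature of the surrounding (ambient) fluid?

T_out = 22.4 °C

Sum the resistances:
  R_brass = (1/0.108 − 1/0.119)/(4πk) = 0.8559/(4π·127) = 5.363×10^-4 K/W
  R_cork board = (1/0.119 − 1/0.188)/(4πk) = 3.084/(4π·0.0466) = 5.267 K/W
  R_conv,out = 1/(4πr²h) = 1/(4π·0.188²·14.2) = 0.1586 K/W
ΣR = 5.426 K/W
ΔT = Q·ΣR = 37.3 × 5.426 = 202.4 K
Heat flows inward, so T_out = T_in + ΔT = -180 + 202.4 = 22.4 °C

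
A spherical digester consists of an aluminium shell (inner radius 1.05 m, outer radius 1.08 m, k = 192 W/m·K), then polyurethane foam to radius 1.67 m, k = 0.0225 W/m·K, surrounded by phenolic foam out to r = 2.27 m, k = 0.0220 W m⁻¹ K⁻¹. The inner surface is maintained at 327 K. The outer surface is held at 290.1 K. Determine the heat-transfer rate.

Resistance network (inner→outer):
  R_aluminium = (1/1.05 − 1/1.08)/(4πk) = 0.02646/(4π·192) = 1.096×10^-5 K/W
  R_polyurethane foam = (1/1.08 − 1/1.67)/(4πk) = 0.3271/(4π·0.0225) = 1.157 K/W
  R_phenolic foam = (1/1.67 − 1/2.27)/(4πk) = 0.1583/(4π·0.0220) = 0.5725 K/W
ΣR = 1.096×10^-5 + 1.157 + 0.5725 = 1.730 K/W
Q = ΔT/ΣR = (327 K − 290.1 K)/1.730 = 21.3 W

Q = 21.3 W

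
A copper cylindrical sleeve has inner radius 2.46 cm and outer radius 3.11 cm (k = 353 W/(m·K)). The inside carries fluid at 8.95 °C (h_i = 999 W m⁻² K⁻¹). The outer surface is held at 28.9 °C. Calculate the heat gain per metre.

Series thermal resistances, inner to outer:
  R'_conv,in = 1/(2πr h) = 1/(2π·0.0246·999) = 0.006476 m·K/W
  R'_copper = ln(0.0311/0.0246)/(2πk) = 0.2345/(2π·353) = 1.057×10^-4 m·K/W
ΣR = 0.006476 + 1.057×10^-4 = 0.006582 m·K/W
Q' = ΔT/ΣR = (8.95 °C − 28.9 °C)/0.006582 = -3030 W/m
(Negative Q' ⇒ heat flows inward; heat gain = 3030 W/m.)

Q' = 3.03 kW/m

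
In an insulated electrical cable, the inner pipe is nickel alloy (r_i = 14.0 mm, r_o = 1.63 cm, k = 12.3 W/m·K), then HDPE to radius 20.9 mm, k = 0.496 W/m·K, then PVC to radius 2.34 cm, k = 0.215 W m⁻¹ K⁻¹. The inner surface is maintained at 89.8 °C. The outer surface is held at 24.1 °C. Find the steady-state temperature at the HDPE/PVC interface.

Series thermal resistances, inner to outer:
  R'_nickel alloy = ln(0.0163/0.0140)/(2πk) = 0.1521/(2π·12.3) = 0.001968 m·K/W
  R'_HDPE = ln(0.0209/0.0163)/(2πk) = 0.2486/(2π·0.496) = 0.07976 m·K/W
  R'_PVC = ln(0.0234/0.0209)/(2πk) = 0.1130/(2π·0.215) = 0.08364 m·K/W
ΣR = 0.001968 + 0.07976 + 0.08364 = 0.1654 m·K/W
Q' = ΔT/ΣR = (89.8 °C − 24.1 °C)/0.1654 = 397.2 W/m
From the inner boundary to the HDPE/PVC interface, ΣR_partial = 0.08173 m·K/W.
T_interface = T_in − Q'·ΣR_partial = 89.8 °C − (397.2)(0.08173) = 57.3 °C

T = 57.3 °C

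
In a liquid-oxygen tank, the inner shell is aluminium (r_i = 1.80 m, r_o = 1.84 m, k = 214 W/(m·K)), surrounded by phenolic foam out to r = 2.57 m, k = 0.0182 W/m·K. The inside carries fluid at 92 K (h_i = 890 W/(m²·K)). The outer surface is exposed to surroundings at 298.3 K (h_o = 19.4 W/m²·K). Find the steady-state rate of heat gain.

Resistance network (inner→outer):
  R_conv,in = 1/(4πr²h) = 1/(4π·1.80²·890) = 2.760×10^-5 K/W
  R_aluminium = (1/1.80 − 1/1.84)/(4πk) = 0.01208/(4π·214) = 4.491×10^-6 K/W
  R_phenolic foam = (1/1.84 − 1/2.57)/(4πk) = 0.1544/(4π·0.0182) = 0.6750 K/W
  R_conv,out = 1/(4πr²h) = 1/(4π·2.57²·19.4) = 6.210×10^-4 K/W
ΣR = 2.760×10^-5 + 4.491×10^-6 + 0.6750 + 6.210×10^-4 = 0.6757 K/W
Q = ΔT/ΣR = (92 K − 298.3 K)/0.6757 = -305 W
(Negative Q ⇒ heat flows inward; heat gain = 305 W.)

Q = 305 W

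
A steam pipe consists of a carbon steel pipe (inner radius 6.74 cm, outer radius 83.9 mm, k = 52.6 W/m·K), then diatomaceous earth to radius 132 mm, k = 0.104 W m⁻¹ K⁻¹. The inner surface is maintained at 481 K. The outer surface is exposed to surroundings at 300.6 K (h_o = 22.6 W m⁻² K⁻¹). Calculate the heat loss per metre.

Q' = 241 W/m

Resistance network (inner→outer):
  R'_carbon steel = ln(0.0839/0.0674)/(2πk) = 0.2190/(2π·52.6) = 6.626×10^-4 m·K/W
  R'_diatomaceous earth = ln(0.132/0.0839)/(2πk) = 0.4532/(2π·0.104) = 0.6935 m·K/W
  R'_conv,out = 1/(2πr h) = 1/(2π·0.132·22.6) = 0.05335 m·K/W
ΣR = 6.626×10^-4 + 0.6935 + 0.05335 = 0.7475 m·K/W
Q' = ΔT/ΣR = (481 K − 300.6 K)/0.7475 = 241 W/m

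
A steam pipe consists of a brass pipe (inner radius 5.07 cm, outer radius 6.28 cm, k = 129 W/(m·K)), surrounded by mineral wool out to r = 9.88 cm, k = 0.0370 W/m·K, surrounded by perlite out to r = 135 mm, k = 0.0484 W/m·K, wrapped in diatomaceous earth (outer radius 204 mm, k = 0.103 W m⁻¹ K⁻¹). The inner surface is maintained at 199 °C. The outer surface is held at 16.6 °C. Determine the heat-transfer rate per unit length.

Resistance network (inner→outer):
  R'_brass = ln(0.0628/0.0507)/(2πk) = 0.2140/(2π·129) = 2.641×10^-4 m·K/W
  R'_mineral wool = ln(0.0988/0.0628)/(2πk) = 0.4531/(2π·0.0370) = 1.949 m·K/W
  R'_perlite = ln(0.135/0.0988)/(2πk) = 0.3122/(2π·0.0484) = 1.027 m·K/W
  R'_diatomaceous earth = ln(0.204/0.135)/(2πk) = 0.4128/(2π·0.103) = 0.6379 m·K/W
ΣR = 2.641×10^-4 + 1.949 + 1.027 + 0.6379 = 3.614 m·K/W
Q' = ΔT/ΣR = (199 °C − 16.6 °C)/3.614 = 50.5 W/m

Q' = 50.5 W/m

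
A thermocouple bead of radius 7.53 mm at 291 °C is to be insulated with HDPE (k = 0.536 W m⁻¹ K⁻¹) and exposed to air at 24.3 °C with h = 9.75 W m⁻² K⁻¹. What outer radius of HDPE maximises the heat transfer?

r_cr = 11.0 cm

For a sphere, r_cr = 2k_ins/h = 2·0.536/9.75 = 0.110 m = 11.0 cm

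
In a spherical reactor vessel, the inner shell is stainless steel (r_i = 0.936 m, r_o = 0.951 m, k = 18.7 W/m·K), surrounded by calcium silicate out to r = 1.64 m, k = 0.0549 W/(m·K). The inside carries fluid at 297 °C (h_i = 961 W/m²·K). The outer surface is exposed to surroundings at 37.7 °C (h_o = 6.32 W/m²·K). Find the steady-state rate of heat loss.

Resistance network (inner→outer):
  R_conv,in = 1/(4πr²h) = 1/(4π·0.936²·961) = 9.452×10^-5 K/W
  R_stainless steel = (1/0.936 − 1/0.951)/(4πk) = 0.01685/(4π·18.7) = 7.171×10^-5 K/W
  R_calcium silicate = (1/0.951 − 1/1.64)/(4πk) = 0.4418/(4π·0.0549) = 0.6403 K/W
  R_conv,out = 1/(4πr²h) = 1/(4π·1.64²·6.32) = 0.004682 K/W
ΣR = 9.452×10^-5 + 7.171×10^-5 + 0.6403 + 0.004682 = 0.6451 K/W
Q = ΔT/ΣR = (297 °C − 37.7 °C)/0.6451 = 402 W

Q = 402 W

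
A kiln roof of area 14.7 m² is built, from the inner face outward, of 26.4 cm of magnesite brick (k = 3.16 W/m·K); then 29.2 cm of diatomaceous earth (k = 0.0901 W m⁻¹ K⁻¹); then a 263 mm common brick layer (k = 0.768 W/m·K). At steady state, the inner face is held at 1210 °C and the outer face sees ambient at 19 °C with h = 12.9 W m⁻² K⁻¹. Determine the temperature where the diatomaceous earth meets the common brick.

Resistance network (inner→outer):
  R_magnesite brick = L/(kA) = 0.264/(3.16·14.7) = 0.005683 K/W
  R_diatomaceous earth = L/(kA) = 0.292/(0.0901·14.7) = 0.2205 K/W
  R_common brick = L/(kA) = 0.263/(0.768·14.7) = 0.02330 K/W
  R_conv,out = 1/(hA) = 1/(12.9·14.7) = 0.005273 K/W
ΣR = 0.005683 + 0.2205 + 0.02330 + 0.005273 = 0.2548 K/W
Q = ΔT/ΣR = (1210 °C − 19 °C)/0.2548 = 4674 W
From the inner boundary to the diatomaceous earth/common brick interface, ΣR_partial = 0.2262 K/W.
T_interface = T_in − Q·ΣR_partial = 1210 °C − (4674)(0.2262) = 153 °C

T = 153 °C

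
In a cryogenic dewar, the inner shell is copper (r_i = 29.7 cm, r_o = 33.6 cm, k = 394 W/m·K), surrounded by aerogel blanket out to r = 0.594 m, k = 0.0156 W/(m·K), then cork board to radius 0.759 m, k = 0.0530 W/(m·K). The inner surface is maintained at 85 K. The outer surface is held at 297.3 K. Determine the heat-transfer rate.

Q = 29.7 W

Treat each layer as a resistance in series:
  R_copper = (1/0.297 − 1/0.336)/(4πk) = 0.3908/(4π·394) = 7.893×10^-5 K/W
  R_aerogel blanket = (1/0.336 − 1/0.594)/(4πk) = 1.293/(4π·0.0156) = 6.594 K/W
  R_cork board = (1/0.594 − 1/0.759)/(4πk) = 0.3660/(4π·0.0530) = 0.5495 K/W
ΣR = 7.893×10^-5 + 6.594 + 0.5495 = 7.144 K/W
Q = ΔT/ΣR = (85 K − 297.3 K)/7.144 = -29.7 W
(Negative Q ⇒ heat flows inward; heat gain = 29.7 W.)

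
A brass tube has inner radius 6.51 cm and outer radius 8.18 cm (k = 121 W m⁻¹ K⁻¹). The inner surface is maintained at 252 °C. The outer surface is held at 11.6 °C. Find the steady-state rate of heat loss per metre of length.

Q' = 800 kW/m

Q' = 2πk·ΔT/ln(r₂/r₁) = 2π × 121 × 240.4 / ln(0.0818/0.0651) = 8.00×10^5 W/m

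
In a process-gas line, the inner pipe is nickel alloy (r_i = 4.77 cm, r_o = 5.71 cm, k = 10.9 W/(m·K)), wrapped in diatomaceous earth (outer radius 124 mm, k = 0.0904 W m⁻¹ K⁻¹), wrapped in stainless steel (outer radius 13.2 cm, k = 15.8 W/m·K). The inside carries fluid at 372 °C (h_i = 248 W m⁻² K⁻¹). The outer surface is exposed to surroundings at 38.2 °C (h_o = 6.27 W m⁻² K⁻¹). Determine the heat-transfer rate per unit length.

Series thermal resistances, inner to outer:
  R'_conv,in = 1/(2πr h) = 1/(2π·0.0477·248) = 0.01345 m·K/W
  R'_nickel alloy = ln(0.0571/0.0477)/(2πk) = 0.1799/(2π·10.9) = 0.002626 m·K/W
  R'_diatomaceous earth = ln(0.124/0.0571)/(2πk) = 0.7755/(2π·0.0904) = 1.365 m·K/W
  R'_stainless steel = ln(0.132/0.124)/(2πk) = 0.06252/(2π·15.8) = 6.298×10^-4 m·K/W
  R'_conv,out = 1/(2πr h) = 1/(2π·0.132·6.27) = 0.1923 m·K/W
ΣR = 0.01345 + 0.002626 + 1.365 + 6.298×10^-4 + 0.1923 = 1.574 m·K/W
Q' = ΔT/ΣR = (372 °C − 38.2 °C)/1.574 = 212 W/m

Q' = 212 W/m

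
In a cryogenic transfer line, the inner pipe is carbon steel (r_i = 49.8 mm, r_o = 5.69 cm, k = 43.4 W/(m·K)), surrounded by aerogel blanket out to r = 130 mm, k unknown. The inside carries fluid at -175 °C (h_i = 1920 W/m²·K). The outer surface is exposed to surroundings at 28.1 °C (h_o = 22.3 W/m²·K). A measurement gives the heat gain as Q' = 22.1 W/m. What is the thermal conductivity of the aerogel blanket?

k = 0.0144 W/m·K

ΣR = ΔT/Q' = |-175 − 28.1|/22.1 = 9.190 m·K/W
Known resistances:
  R'_conv,in = 1/(2πr h) = 1/(2π·0.0498·1920) = 0.001665 m·K/W
  R'_carbon steel = ln(0.0569/0.0498)/(2πk) = 0.1333/(2π·43.4) = 4.888×10^-4 m·K/W
  R'_conv,out = 1/(2πr h) = 1/(2π·0.130·22.3) = 0.05490 m·K/W
R_aerogel blanket = ΣR − ΣR_known = 9.190 − 0.05705 = 9.133 m·K/W
ln(r₂/r₁)/(2πk) = 9.133 ⇒ k = 0.8262/(2π·9.133) = 0.0144 W/m·K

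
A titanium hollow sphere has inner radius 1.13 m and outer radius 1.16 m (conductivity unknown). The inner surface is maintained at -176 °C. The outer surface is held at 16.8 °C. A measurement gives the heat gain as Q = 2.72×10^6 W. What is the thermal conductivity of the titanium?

k = 25.7 W/m·K

ΣR = ΔT/Q = |-176 − 16.8|/2.72×10^6 = 7.088×10^-5 K/W
(1/r₁−1/r₂)/(4πk) = 7.088×10^-5 ⇒ k = 0.02289/(4π·7.088×10^-5) = 25.7 W/m·K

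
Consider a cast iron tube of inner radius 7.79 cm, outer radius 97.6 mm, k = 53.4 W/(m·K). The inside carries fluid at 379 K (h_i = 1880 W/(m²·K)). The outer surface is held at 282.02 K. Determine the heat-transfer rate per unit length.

Resistance network (inner→outer):
  R'_conv,in = 1/(2πr h) = 1/(2π·0.0779·1880) = 0.001087 m·K/W
  R'_cast iron = ln(0.0976/0.0779)/(2πk) = 0.2255/(2π·53.4) = 6.719×10^-4 m·K/W
ΣR = 0.001087 + 6.719×10^-4 = 0.001759 m·K/W
Q' = ΔT/ΣR = (379 K − 282.02 K)/0.001759 = 55100 W/m

Q' = 55.1 kW/m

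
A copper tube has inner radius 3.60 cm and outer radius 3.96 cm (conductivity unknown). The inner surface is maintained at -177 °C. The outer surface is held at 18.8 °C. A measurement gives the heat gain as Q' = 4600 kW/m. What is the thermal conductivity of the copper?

k = 356 W/m·K

ΣR = ΔT/Q' = |-177 − 18.8|/4.60×10^6 = 4.257×10^-5 m·K/W
ln(r₂/r₁)/(2πk) = 4.257×10^-5 ⇒ k = 0.09531/(2π·4.257×10^-5) = 356 W/m·K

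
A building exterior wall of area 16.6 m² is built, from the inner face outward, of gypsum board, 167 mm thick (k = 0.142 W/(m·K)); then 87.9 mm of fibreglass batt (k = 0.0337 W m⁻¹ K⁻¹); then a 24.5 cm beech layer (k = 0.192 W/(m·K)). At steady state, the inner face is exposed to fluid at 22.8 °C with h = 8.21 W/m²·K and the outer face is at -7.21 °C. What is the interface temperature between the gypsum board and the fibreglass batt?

T = 15.3 °C

Series thermal resistances, inner to outer:
  R_conv,in = 1/(hA) = 1/(8.21·16.6) = 0.007338 K/W
  R_gypsum board = L/(kA) = 0.167/(0.142·16.6) = 0.07085 K/W
  R_fibreglass batt = L/(kA) = 0.0879/(0.0337·16.6) = 0.1571 K/W
  R_beech = L/(kA) = 0.245/(0.192·16.6) = 0.07687 K/W
ΣR = 0.007338 + 0.07085 + 0.1571 + 0.07687 = 0.3122 K/W
Q = ΔT/ΣR = (22.8 °C − -7.21 °C)/0.3122 = 96.12 W
From the inner boundary to the gypsum board/fibreglass batt interface, ΣR_partial = 0.07819 K/W.
T_interface = T_in − Q·ΣR_partial = 22.8 °C − (96.12)(0.07819) = 15.3 °C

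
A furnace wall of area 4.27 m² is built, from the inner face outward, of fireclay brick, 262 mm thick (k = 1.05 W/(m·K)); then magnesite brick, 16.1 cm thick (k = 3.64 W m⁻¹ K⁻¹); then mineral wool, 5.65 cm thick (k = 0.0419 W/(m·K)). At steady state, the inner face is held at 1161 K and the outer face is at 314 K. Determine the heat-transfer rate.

Treat each layer as a resistance in series:
  R_fireclay brick = L/(kA) = 0.262/(1.05·4.27) = 0.05844 K/W
  R_magnesite brick = L/(kA) = 0.161/(3.64·4.27) = 0.01036 K/W
  R_mineral wool = L/(kA) = 0.0565/(0.0419·4.27) = 0.3158 K/W
ΣR = 0.05844 + 0.01036 + 0.3158 = 0.3846 K/W
Q = ΔT/ΣR = (1161 K − 314 K)/0.3846 = 2200 W

Q = 2.20 kW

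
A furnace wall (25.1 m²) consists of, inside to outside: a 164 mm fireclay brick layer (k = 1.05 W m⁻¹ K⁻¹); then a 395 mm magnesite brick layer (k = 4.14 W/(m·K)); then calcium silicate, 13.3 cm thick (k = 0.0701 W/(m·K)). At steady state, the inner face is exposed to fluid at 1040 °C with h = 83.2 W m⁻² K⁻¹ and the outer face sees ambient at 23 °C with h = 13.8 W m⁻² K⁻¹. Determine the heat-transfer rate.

Q = 11.4 kW

Resistance network (inner→outer):
  R_conv,in = 1/(hA) = 1/(83.2·25.1) = 4.789×10^-4 K/W
  R_fireclay brick = L/(kA) = 0.164/(1.05·25.1) = 0.006223 K/W
  R_magnesite brick = L/(kA) = 0.395/(4.14·25.1) = 0.003801 K/W
  R_calcium silicate = L/(kA) = 0.133/(0.0701·25.1) = 0.07559 K/W
  R_conv,out = 1/(hA) = 1/(13.8·25.1) = 0.002887 K/W
ΣR = 4.789×10^-4 + 0.006223 + 0.003801 + 0.07559 + 0.002887 = 0.08898 K/W
Q = ΔT/ΣR = (1040 °C − 23 °C)/0.08898 = 11400 W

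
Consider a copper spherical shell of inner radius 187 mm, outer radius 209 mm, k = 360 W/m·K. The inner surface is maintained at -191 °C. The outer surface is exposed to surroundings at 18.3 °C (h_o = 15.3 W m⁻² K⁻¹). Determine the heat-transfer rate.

Q = 1760 W

Series thermal resistances, inner to outer:
  R_copper = (1/0.187 − 1/0.209)/(4πk) = 0.5629/(4π·360) = 1.244×10^-4 K/W
  R_conv,out = 1/(4πr²h) = 1/(4π·0.209²·15.3) = 0.1191 K/W
ΣR = 1.244×10^-4 + 0.1191 = 0.1192 K/W
Q = ΔT/ΣR = (-191 °C − 18.3 °C)/0.1192 = -1760 W
(Negative Q ⇒ heat flows inward; heat gain = 1760 W.)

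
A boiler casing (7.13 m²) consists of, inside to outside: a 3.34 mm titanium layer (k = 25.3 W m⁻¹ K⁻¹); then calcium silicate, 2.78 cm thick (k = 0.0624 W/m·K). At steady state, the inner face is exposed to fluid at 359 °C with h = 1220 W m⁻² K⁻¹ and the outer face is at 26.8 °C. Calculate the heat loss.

Treat each layer as a resistance in series:
  R_conv,in = 1/(hA) = 1/(1220·7.13) = 1.150×10^-4 K/W
  R_titanium = L/(kA) = 0.00334/(25.3·7.13) = 1.852×10^-5 K/W
  R_calcium silicate = L/(kA) = 0.0278/(0.0624·7.13) = 0.06248 K/W
ΣR = 1.150×10^-4 + 1.852×10^-5 + 0.06248 = 0.06261 K/W
Q = ΔT/ΣR = (359 °C − 26.8 °C)/0.06261 = 5310 W

Q = 5.31 kW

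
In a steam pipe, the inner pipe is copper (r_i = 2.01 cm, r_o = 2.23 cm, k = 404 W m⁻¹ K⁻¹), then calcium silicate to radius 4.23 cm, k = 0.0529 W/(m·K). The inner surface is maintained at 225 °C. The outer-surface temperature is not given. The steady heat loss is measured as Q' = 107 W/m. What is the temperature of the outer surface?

Sum the resistances:
  R'_copper = ln(0.0223/0.0201)/(2πk) = 0.1039/(2π·404) = 4.092×10^-5 m·K/W
  R'_calcium silicate = ln(0.0423/0.0223)/(2πk) = 0.6402/(2π·0.0529) = 1.926 m·K/W
ΣR = 1.926 m·K/W
ΔT = Q'·ΣR = 107 × 1.926 = 206.1 K
Heat flows outward, so T_out = T_in − ΔT = 225 − 206.1 = 18.9 °C

T_out = 18.9 °C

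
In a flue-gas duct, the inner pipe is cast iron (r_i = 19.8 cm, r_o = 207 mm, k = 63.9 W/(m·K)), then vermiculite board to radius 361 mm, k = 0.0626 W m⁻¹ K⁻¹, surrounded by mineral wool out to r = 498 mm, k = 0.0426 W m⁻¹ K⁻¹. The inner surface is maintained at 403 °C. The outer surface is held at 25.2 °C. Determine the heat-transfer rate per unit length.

Q' = 144 W/m

Series thermal resistances, inner to outer:
  R'_cast iron = ln(0.207/0.198)/(2πk) = 0.04445/(2π·63.9) = 1.107×10^-4 m·K/W
  R'_vermiculite board = ln(0.361/0.207)/(2πk) = 0.5562/(2π·0.0626) = 1.414 m·K/W
  R'_mineral wool = ln(0.498/0.361)/(2πk) = 0.3217/(2π·0.0426) = 1.202 m·K/W
ΣR = 1.107×10^-4 + 1.414 + 1.202 = 2.616 m·K/W
Q' = ΔT/ΣR = (403 °C − 25.2 °C)/2.616 = 144 W/m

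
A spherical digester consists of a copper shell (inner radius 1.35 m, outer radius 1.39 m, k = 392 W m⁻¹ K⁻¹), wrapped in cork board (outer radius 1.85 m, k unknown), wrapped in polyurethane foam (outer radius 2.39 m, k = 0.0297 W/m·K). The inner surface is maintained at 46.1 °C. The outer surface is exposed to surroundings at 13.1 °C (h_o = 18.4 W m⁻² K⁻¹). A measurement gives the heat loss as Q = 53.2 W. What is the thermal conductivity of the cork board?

ΣR = ΔT/Q = |46.1 − 13.1|/53.2 = 0.6203 K/W
Known resistances:
  R_copper = (1/1.35 − 1/1.39)/(4πk) = 0.02132/(4π·392) = 4.327×10^-6 K/W
  R_polyurethane foam = (1/1.85 − 1/2.39)/(4πk) = 0.1221/(4π·0.0297) = 0.3272 K/W
  R_conv,out = 1/(4πr²h) = 1/(4π·2.39²·18.4) = 7.571×10^-4 K/W
R_cork board = ΣR − ΣR_known = 0.6203 − 0.3280 = 0.2923 K/W
(1/r₁−1/r₂)/(4πk) = 0.2923 ⇒ k = 0.1789/(4π·0.2923) = 0.0487 W/m·K

k = 0.0487 W/m·K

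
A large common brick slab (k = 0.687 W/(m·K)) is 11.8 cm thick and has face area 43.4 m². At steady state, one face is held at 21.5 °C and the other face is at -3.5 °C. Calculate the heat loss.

Q = 6.32 kW

Q = kA·ΔT/L = 0.687 × 43.4 × |21.5 °C − -3.5 °C| / 0.118 = 6320 W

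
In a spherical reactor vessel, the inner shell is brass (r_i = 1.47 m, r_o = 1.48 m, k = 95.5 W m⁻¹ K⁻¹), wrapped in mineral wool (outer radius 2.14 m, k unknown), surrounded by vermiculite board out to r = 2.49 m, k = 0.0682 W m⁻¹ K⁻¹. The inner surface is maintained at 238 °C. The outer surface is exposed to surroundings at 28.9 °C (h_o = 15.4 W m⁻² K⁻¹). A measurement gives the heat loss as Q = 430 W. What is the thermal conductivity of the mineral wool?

k = 0.0406 W/m·K

ΣR = ΔT/Q = |238 − 28.9|/430 = 0.4863 K/W
Known resistances:
  R_brass = (1/1.47 − 1/1.48)/(4πk) = 0.004596/(4π·95.5) = 3.830×10^-6 K/W
  R_vermiculite board = (1/2.14 − 1/2.49)/(4πk) = 0.06568/(4π·0.0682) = 0.07664 K/W
  R_conv,out = 1/(4πr²h) = 1/(4π·2.49²·15.4) = 8.334×10^-4 K/W
R_mineral wool = ΣR − ΣR_known = 0.4863 − 0.07748 = 0.4088 K/W
(1/r₁−1/r₂)/(4πk) = 0.4088 ⇒ k = 0.2084/(4π·0.4088) = 0.0406 W/m·K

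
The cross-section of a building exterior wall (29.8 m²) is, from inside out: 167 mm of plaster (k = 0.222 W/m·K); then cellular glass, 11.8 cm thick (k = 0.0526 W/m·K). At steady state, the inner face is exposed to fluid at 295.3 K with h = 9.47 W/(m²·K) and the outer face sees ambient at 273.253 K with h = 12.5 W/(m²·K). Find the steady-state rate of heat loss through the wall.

Q = 207 W

Resistance network (inner→outer):
  R_conv,in = 1/(hA) = 1/(9.47·29.8) = 0.003544 K/W
  R_plaster = L/(kA) = 0.167/(0.222·29.8) = 0.02524 K/W
  R_cellular glass = L/(kA) = 0.118/(0.0526·29.8) = 0.07528 K/W
  R_conv,out = 1/(hA) = 1/(12.5·29.8) = 0.002685 K/W
ΣR = 0.003544 + 0.02524 + 0.07528 + 0.002685 = 0.1067 K/W
Q = ΔT/ΣR = (295.3 K − 273.253 K)/0.1067 = 207 W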